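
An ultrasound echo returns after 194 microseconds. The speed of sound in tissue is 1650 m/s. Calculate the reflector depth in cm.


depth = c * t / 2
t = 194 us = 1.9400e-04 s
depth = 1650 * 1.9400e-04 / 2
depth = 0.16005 m = 16.005 cm


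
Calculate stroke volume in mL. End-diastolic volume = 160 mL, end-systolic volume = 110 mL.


SV = EDV - ESV
SV = 160 - 110
SV = 50 mL


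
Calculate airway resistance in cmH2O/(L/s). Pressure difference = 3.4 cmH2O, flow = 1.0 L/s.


R = dP / flow
R = 3.4 / 1.0
R = 3.4 cmH2O/(L/s)


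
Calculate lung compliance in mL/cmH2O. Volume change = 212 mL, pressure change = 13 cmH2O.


C = dV / dP
C = 212 / 13
C = 16.31 mL/cmH2O


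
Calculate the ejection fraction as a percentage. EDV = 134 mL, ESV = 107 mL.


SV = EDV - ESV = 134 - 107 = 27 mL
EF = SV/EDV * 100 = 27/134 * 100
EF = 20.15%


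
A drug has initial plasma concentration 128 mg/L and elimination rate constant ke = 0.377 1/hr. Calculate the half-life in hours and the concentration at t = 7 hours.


t_half = ln(2) / ke = 0.693147 / 0.377 = 1.839 hr
C(t) = C0 * exp(-ke*t) = 128 * exp(-0.377*7)
C(7) = 9.143 mg/L


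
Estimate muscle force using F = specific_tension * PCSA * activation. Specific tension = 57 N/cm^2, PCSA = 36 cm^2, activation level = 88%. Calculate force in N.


F = sigma * PCSA * activation
F = 57 * 36 * 0.88
F = 1806 N


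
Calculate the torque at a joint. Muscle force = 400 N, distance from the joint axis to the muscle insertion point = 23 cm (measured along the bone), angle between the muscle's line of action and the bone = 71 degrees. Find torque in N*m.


Torque = F * d * sin(theta)   (moment arm = d*sin(theta))
d = 23 cm = 0.23 m
Torque = 400 * 0.23 * sin(71)
Torque = 86.99 N*m


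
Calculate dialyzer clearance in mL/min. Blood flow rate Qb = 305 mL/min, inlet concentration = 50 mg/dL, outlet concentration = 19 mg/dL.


K = Qb * (Cb_in - Cb_out) / Cb_in
K = 305 * (50 - 19) / 50
K = 189.1 mL/min


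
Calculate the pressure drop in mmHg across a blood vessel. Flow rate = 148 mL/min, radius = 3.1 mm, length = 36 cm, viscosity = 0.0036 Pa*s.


dP = 8*mu*L*Q / (pi*r^4)
Q = 148 mL/min = 2.46667e-06 m^3/s
dP = 88.1474 Pa = 88.1474 / 133.322 mmHg = 0.6612 mmHg


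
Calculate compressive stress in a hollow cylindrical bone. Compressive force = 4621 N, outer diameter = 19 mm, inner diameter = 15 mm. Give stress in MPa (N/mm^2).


A = pi*(r_o^2 - r_i^2)
r_o = 9.5 mm, r_i = 7.5 mm
A = 106.814 mm^2
sigma = F/A = 4621 / 106.814
sigma = 43.26 MPa


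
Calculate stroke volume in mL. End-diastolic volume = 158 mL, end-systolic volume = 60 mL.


SV = EDV - ESV
SV = 158 - 60
SV = 98 mL


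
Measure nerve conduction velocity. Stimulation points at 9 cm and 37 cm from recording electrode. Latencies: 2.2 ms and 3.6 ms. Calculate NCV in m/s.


Distance = (37 - 9) / 100 = 0.28 m
dt = (3.6 - 2.2) / 1000 = 0.0014 s
NCV = dist / dt = 200 m/s


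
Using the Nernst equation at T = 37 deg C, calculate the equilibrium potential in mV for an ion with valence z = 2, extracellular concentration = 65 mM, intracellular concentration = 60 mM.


E = (RT/(zF)) * ln(C_out/C_in)
T = 37 + 273.15 = 310.15 K
E = (8.314 * 310.15 / (2 * 96485)) * ln(65/60)
E = 1.07 mV


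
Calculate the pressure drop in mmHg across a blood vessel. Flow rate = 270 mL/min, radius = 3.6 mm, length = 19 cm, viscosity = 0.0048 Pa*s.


dP = 8*mu*L*Q / (pi*r^4)
Q = 270 mL/min = 4.5e-06 m^3/s
dP = 62.2211 Pa = 62.2211 / 133.322 mmHg = 0.4667 mmHg


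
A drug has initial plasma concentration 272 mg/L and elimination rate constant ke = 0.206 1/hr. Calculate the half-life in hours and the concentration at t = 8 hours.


t_half = ln(2) / ke = 0.693147 / 0.206 = 3.365 hr
C(t) = C0 * exp(-ke*t) = 272 * exp(-0.206*8)
C(8) = 52.34 mg/L


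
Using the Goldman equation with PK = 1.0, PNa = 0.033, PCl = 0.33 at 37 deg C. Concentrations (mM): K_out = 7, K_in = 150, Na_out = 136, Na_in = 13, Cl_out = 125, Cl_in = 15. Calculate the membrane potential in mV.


Vm = (RT/F)*ln((PK*Ko + PNa*Nao + PCl*Cli)/(PK*Ki + PNa*Nai + PCl*Clo))
Numer = 16.438, Denom = 191.679
Vm = -65.64 mV


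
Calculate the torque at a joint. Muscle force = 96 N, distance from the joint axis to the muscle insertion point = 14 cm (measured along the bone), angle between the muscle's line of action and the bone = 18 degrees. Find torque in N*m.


Torque = F * d * sin(theta)   (moment arm = d*sin(theta))
d = 14 cm = 0.14 m
Torque = 96 * 0.14 * sin(18)
Torque = 4.153 N*m


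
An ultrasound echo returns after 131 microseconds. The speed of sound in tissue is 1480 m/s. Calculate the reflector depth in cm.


depth = c * t / 2
t = 131 us = 1.3100e-04 s
depth = 1480 * 1.3100e-04 / 2
depth = 0.09694 m = 9.694 cm


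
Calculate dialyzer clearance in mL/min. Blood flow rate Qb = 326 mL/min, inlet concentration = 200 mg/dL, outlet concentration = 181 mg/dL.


K = Qb * (Cb_in - Cb_out) / Cb_in
K = 326 * (200 - 181) / 200
K = 30.97 mL/min


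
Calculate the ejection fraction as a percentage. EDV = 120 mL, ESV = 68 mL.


SV = EDV - ESV = 120 - 68 = 52 mL
EF = SV/EDV * 100 = 52/120 * 100
EF = 43.33%


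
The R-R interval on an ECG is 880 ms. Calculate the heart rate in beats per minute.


HR = 60 / RR_interval(s)
RR = 880 ms = 0.88 s
HR = 60 / 0.88 = 68.18 bpm


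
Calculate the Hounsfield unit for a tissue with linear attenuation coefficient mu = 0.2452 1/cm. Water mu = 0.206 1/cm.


HU = ((mu_tissue - mu_water) / mu_water) * 1000
HU = ((0.2452 - 0.206) / 0.206) * 1000
HU = 190.3


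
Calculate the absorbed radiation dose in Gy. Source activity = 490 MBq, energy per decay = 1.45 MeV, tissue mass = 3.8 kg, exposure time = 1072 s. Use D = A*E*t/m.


A = 490 MBq = 4.9000e+08 Bq
E = 1.45 MeV = 2.3229e-13 J
D = A*E*t/m = 4.9000e+08*2.3229e-13*1072/3.8
D = 0.03211 Gy


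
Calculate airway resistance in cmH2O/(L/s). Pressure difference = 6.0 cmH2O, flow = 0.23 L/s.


R = dP / flow
R = 6.0 / 0.23
R = 26.09 cmH2O/(L/s)


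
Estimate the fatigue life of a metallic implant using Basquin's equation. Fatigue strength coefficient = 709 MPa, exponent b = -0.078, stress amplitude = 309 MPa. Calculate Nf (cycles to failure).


sigma_a = sigma_f' * (2Nf)^b
2Nf = (sigma_a/sigma_f')^(1/b)
2Nf = (309/709)^(1/-0.078)
2Nf = 42092.236
Nf = 2.105e+04


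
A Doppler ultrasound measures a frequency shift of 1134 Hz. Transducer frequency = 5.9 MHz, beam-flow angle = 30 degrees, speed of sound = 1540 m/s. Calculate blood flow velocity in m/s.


v = fd * c / (2 * f0 * cos(theta))
v = 1134 * 1540 / (2 * 5.9000e+06 * cos(30))
v = 0.1709 m/s


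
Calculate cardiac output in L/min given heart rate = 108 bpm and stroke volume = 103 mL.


CO = HR * SV
CO = 108 * 103 / 1000
CO = 11.12 L/min


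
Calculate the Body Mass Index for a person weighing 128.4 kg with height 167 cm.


BMI = weight / height^2
height = 167 cm = 1.67 m
BMI = 128.4 / 1.67^2
BMI = 46.04 kg/m^2


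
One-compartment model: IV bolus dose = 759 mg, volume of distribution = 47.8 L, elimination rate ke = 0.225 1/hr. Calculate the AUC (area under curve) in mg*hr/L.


C0 = Dose/Vd = 759/47.8 = 15.8787 mg/L
AUC = C0/ke = 15.8787/0.225
AUC = 70.57 mg*hr/L


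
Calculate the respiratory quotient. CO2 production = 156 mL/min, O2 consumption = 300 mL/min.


RQ = VCO2 / VO2
RQ = 156 / 300
RQ = 0.52


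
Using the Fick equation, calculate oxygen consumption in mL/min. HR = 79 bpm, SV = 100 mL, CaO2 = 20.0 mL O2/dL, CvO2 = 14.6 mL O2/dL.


CO = HR*SV = 79*100/1000 = 7.9 L/min
a-v O2 diff = 20.0 - 14.6 = 5.4 mL/dL
VO2 = CO * (CaO2-CvO2) * 10 dL/L
VO2 = 7.9 * 5.4 * 10
VO2 = 426.6 mL/min


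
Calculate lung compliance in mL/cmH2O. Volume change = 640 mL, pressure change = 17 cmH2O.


C = dV / dP
C = 640 / 17
C = 37.65 mL/cmH2O


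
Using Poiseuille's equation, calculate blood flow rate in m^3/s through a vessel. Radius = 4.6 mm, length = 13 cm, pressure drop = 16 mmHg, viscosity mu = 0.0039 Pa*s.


Q = pi*r^4*dP / (8*mu*L)
r = 0.0046 m, L = 0.13 m
dP = 16 mmHg = 2133.152 Pa
Q = 7.3978e-04 m^3/s


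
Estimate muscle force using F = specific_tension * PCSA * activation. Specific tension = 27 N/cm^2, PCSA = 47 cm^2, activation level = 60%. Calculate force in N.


F = sigma * PCSA * activation
F = 27 * 47 * 0.6
F = 761.4 N


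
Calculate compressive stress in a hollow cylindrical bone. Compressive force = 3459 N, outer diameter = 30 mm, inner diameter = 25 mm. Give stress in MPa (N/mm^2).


A = pi*(r_o^2 - r_i^2)
r_o = 15 mm, r_i = 12.5 mm
A = 215.984 mm^2
sigma = F/A = 3459 / 215.984
sigma = 16.02 MPa


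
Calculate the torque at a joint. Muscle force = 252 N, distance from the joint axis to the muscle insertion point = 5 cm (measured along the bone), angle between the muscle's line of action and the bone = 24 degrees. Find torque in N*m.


Torque = F * d * sin(theta)   (moment arm = d*sin(theta))
d = 5 cm = 0.05 m
Torque = 252 * 0.05 * sin(24)
Torque = 5.125 N*m


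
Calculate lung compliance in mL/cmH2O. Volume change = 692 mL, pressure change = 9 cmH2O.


C = dV / dP
C = 692 / 9
C = 76.89 mL/cmH2O


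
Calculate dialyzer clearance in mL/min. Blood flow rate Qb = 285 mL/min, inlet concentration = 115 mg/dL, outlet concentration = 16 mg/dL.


K = Qb * (Cb_in - Cb_out) / Cb_in
K = 285 * (115 - 16) / 115
K = 245.3 mL/min


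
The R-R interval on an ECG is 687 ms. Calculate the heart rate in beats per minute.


HR = 60 / RR_interval(s)
RR = 687 ms = 0.687 s
HR = 60 / 0.687 = 87.34 bpm


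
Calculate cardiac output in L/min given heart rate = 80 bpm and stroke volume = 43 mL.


CO = HR * SV
CO = 80 * 43 / 1000
CO = 3.44 L/min


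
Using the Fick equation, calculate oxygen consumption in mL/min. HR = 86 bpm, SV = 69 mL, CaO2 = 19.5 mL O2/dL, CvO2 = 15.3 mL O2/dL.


CO = HR*SV = 86*69/1000 = 5.934 L/min
a-v O2 diff = 19.5 - 15.3 = 4.2 mL/dL
VO2 = CO * (CaO2-CvO2) * 10 dL/L
VO2 = 5.934 * 4.2 * 10
VO2 = 249.2 mL/min


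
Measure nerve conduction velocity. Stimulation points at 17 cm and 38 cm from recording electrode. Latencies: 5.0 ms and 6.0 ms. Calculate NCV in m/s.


Distance = (38 - 17) / 100 = 0.21 m
dt = (6.0 - 5.0) / 1000 = 0.001 s
NCV = dist / dt = 210 m/s


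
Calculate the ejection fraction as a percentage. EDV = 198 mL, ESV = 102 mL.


SV = EDV - ESV = 198 - 102 = 96 mL
EF = SV/EDV * 100 = 96/198 * 100
EF = 48.48%


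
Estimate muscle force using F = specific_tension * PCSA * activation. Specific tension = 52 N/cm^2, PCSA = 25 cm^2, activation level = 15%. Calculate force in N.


F = sigma * PCSA * activation
F = 52 * 25 * 0.15
F = 195 N


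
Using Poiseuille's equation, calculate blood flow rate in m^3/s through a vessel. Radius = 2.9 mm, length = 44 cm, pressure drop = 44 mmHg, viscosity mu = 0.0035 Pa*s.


Q = pi*r^4*dP / (8*mu*L)
r = 0.0029 m, L = 0.44 m
dP = 44 mmHg = 5866.168 Pa
Q = 1.0580e-04 m^3/s


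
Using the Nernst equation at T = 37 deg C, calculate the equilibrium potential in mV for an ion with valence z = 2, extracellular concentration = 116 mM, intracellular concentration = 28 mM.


E = (RT/(zF)) * ln(C_out/C_in)
T = 37 + 273.15 = 310.15 K
E = (8.314 * 310.15 / (2 * 96485)) * ln(116/28)
E = 18.99 mV


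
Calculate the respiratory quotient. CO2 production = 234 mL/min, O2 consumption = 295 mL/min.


RQ = VCO2 / VO2
RQ = 234 / 295
RQ = 0.7932


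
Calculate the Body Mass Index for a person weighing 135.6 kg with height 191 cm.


BMI = weight / height^2
height = 191 cm = 1.91 m
BMI = 135.6 / 1.91^2
BMI = 37.17 kg/m^2


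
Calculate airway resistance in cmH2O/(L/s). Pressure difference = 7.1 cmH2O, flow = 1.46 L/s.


R = dP / flow
R = 7.1 / 1.46
R = 4.863 cmH2O/(L/s)


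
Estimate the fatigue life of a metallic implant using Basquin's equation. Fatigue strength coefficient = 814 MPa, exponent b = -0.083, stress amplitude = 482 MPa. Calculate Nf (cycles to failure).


sigma_a = sigma_f' * (2Nf)^b
2Nf = (sigma_a/sigma_f')^(1/b)
2Nf = (482/814)^(1/-0.083)
2Nf = 551.94523
Nf = 276


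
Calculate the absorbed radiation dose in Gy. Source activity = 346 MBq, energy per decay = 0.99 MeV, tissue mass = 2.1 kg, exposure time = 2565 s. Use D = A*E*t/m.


A = 346 MBq = 3.4600e+08 Bq
E = 0.99 MeV = 1.58598e-13 J
D = A*E*t/m = 3.4600e+08*1.58598e-13*2565/2.1
D = 0.06703 Gy


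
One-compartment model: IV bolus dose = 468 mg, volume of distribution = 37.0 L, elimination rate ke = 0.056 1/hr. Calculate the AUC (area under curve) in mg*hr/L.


C0 = Dose/Vd = 468/37.0 = 12.6486 mg/L
AUC = C0/ke = 12.6486/0.056
AUC = 225.9 mg*hr/L


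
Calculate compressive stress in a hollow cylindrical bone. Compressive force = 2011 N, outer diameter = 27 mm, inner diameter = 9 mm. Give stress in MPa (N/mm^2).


A = pi*(r_o^2 - r_i^2)
r_o = 13.5 mm, r_i = 4.5 mm
A = 508.938 mm^2
sigma = F/A = 2011 / 508.938
sigma = 3.951 MPa


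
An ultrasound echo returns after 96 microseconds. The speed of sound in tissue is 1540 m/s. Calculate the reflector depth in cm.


depth = c * t / 2
t = 96 us = 9.6000e-05 s
depth = 1540 * 9.6000e-05 / 2
depth = 0.07392 m = 7.392 cm


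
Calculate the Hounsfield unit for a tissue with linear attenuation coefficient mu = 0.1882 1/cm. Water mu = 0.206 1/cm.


HU = ((mu_tissue - mu_water) / mu_water) * 1000
HU = ((0.1882 - 0.206) / 0.206) * 1000
HU = -86.41


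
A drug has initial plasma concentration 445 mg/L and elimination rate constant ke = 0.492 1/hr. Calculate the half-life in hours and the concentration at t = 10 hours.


t_half = ln(2) / ke = 0.693147 / 0.492 = 1.409 hr
C(t) = C0 * exp(-ke*t) = 445 * exp(-0.492*10)
C(10) = 3.248 mg/L


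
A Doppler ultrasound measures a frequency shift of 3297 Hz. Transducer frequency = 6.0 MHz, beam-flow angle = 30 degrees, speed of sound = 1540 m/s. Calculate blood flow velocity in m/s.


v = fd * c / (2 * f0 * cos(theta))
v = 3297 * 1540 / (2 * 6.0000e+06 * cos(30))
v = 0.4886 m/s


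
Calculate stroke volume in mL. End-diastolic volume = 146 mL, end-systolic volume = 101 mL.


SV = EDV - ESV
SV = 146 - 101
SV = 45 mL


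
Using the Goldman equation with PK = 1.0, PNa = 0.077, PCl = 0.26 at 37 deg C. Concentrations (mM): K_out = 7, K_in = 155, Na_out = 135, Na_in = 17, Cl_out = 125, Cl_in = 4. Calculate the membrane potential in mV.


Vm = (RT/F)*ln((PK*Ko + PNa*Nao + PCl*Cli)/(PK*Ki + PNa*Nai + PCl*Clo))
Numer = 18.435, Denom = 188.809
Vm = -62.18 mV


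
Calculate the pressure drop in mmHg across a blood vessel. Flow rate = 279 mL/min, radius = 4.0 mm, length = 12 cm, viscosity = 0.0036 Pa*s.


dP = 8*mu*L*Q / (pi*r^4)
Q = 279 mL/min = 4.65e-06 m^3/s
dP = 19.9819 Pa = 19.9819 / 133.322 mmHg = 0.1499 mmHg


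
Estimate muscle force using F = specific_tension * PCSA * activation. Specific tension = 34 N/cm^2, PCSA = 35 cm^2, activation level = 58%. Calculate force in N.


F = sigma * PCSA * activation
F = 34 * 35 * 0.58
F = 690.2 N


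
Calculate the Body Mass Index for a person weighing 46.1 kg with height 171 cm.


BMI = weight / height^2
height = 171 cm = 1.71 m
BMI = 46.1 / 1.71^2
BMI = 15.77 kg/m^2


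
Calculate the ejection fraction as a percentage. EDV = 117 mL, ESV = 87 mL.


SV = EDV - ESV = 117 - 87 = 30 mL
EF = SV/EDV * 100 = 30/117 * 100
EF = 25.64%


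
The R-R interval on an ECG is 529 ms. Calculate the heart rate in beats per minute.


HR = 60 / RR_interval(s)
RR = 529 ms = 0.529 s
HR = 60 / 0.529 = 113.4 bpm


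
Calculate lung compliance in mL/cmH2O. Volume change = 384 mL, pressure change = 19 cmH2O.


C = dV / dP
C = 384 / 19
C = 20.21 mL/cmH2O


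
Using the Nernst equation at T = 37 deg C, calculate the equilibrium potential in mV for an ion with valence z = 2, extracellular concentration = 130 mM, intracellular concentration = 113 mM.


E = (RT/(zF)) * ln(C_out/C_in)
T = 37 + 273.15 = 310.15 K
E = (8.314 * 310.15 / (2 * 96485)) * ln(130/113)
E = 1.873 mV


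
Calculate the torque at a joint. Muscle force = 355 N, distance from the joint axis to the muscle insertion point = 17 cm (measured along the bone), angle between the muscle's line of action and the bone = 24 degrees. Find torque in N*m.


Torque = F * d * sin(theta)   (moment arm = d*sin(theta))
d = 17 cm = 0.17 m
Torque = 355 * 0.17 * sin(24)
Torque = 24.55 N*m


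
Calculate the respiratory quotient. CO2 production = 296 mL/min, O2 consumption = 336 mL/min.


RQ = VCO2 / VO2
RQ = 296 / 336
RQ = 0.881


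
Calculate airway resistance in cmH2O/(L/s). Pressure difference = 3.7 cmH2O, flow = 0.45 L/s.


R = dP / flow
R = 3.7 / 0.45
R = 8.222 cmH2O/(L/s)


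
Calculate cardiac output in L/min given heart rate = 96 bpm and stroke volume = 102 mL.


CO = HR * SV
CO = 96 * 102 / 1000
CO = 9.792 L/min


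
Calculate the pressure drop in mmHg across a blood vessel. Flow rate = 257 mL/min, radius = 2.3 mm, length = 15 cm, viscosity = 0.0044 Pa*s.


dP = 8*mu*L*Q / (pi*r^4)
Q = 257 mL/min = 4.28333e-06 m^3/s
dP = 257.249 Pa = 257.249 / 133.322 mmHg = 1.93 mmHg


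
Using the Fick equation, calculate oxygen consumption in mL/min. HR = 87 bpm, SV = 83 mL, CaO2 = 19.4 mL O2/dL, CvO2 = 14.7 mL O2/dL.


CO = HR*SV = 87*83/1000 = 7.221 L/min
a-v O2 diff = 19.4 - 14.7 = 4.7 mL/dL
VO2 = CO * (CaO2-CvO2) * 10 dL/L
VO2 = 7.221 * 4.7 * 10
VO2 = 339.4 mL/min


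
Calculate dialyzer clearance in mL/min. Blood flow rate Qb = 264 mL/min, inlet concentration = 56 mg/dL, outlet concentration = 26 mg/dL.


K = Qb * (Cb_in - Cb_out) / Cb_in
K = 264 * (56 - 26) / 56
K = 141.4 mL/min


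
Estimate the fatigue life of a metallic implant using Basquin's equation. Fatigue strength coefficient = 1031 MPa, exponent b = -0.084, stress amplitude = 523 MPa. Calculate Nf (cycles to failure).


sigma_a = sigma_f' * (2Nf)^b
2Nf = (sigma_a/sigma_f')^(1/b)
2Nf = (523/1031)^(1/-0.084)
2Nf = 3228.5805
Nf = 1614


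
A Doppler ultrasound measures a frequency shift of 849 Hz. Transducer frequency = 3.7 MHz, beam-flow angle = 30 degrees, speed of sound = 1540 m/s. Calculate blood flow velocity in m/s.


v = fd * c / (2 * f0 * cos(theta))
v = 849 * 1540 / (2 * 3.7000e+06 * cos(30))
v = 0.204 m/s


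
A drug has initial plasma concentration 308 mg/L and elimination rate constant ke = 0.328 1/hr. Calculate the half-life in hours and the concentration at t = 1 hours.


t_half = ln(2) / ke = 0.693147 / 0.328 = 2.113 hr
C(t) = C0 * exp(-ke*t) = 308 * exp(-0.328*1)
C(1) = 221.9 mg/L


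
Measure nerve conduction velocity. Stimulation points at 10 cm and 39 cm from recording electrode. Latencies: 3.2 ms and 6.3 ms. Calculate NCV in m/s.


Distance = (39 - 10) / 100 = 0.29 m
dt = (6.3 - 3.2) / 1000 = 0.0031 s
NCV = dist / dt = 93.55 m/s


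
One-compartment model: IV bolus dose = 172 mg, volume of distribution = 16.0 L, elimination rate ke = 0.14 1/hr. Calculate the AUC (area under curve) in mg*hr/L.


C0 = Dose/Vd = 172/16.0 = 10.75 mg/L
AUC = C0/ke = 10.75/0.14
AUC = 76.79 mg*hr/L


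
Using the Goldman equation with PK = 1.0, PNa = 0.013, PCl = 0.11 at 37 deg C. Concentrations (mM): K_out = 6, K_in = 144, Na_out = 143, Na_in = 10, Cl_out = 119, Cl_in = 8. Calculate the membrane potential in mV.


Vm = (RT/F)*ln((PK*Ko + PNa*Nao + PCl*Cli)/(PK*Ki + PNa*Nai + PCl*Clo))
Numer = 8.739, Denom = 157.22
Vm = -77.23 mV


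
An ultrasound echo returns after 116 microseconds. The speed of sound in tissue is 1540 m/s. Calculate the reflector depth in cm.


depth = c * t / 2
t = 116 us = 1.1600e-04 s
depth = 1540 * 1.1600e-04 / 2
depth = 0.08932 m = 8.932 cm


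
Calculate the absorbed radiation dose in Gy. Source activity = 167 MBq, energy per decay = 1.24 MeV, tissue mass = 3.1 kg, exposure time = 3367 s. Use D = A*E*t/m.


A = 167 MBq = 1.6700e+08 Bq
E = 1.24 MeV = 1.98648e-13 J
D = A*E*t/m = 1.6700e+08*1.98648e-13*3367/3.1
D = 0.03603 Gy


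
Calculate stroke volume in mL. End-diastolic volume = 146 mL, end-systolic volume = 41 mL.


SV = EDV - ESV
SV = 146 - 41
SV = 105 mL


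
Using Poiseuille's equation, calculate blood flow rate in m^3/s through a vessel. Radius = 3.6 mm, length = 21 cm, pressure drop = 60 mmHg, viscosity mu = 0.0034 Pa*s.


Q = pi*r^4*dP / (8*mu*L)
r = 0.0036 m, L = 0.21 m
dP = 60 mmHg = 7999.32 Pa
Q = 7.3897e-04 m^3/s


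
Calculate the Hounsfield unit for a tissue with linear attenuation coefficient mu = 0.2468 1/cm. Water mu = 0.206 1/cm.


HU = ((mu_tissue - mu_water) / mu_water) * 1000
HU = ((0.2468 - 0.206) / 0.206) * 1000
HU = 198.1


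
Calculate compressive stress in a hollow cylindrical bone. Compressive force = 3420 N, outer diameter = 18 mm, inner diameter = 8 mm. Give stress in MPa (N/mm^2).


A = pi*(r_o^2 - r_i^2)
r_o = 9 mm, r_i = 4 mm
A = 204.204 mm^2
sigma = F/A = 3420 / 204.204
sigma = 16.75 MPa


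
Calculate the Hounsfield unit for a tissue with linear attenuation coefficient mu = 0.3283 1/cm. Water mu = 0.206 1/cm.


HU = ((mu_tissue - mu_water) / mu_water) * 1000
HU = ((0.3283 - 0.206) / 0.206) * 1000
HU = 593.7


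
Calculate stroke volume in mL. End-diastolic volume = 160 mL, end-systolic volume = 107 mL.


SV = EDV - ESV
SV = 160 - 107
SV = 53 mL


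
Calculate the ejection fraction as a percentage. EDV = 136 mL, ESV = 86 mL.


SV = EDV - ESV = 136 - 86 = 50 mL
EF = SV/EDV * 100 = 50/136 * 100
EF = 36.76%


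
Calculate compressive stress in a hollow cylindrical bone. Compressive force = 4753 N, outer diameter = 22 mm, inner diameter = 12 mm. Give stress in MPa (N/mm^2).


A = pi*(r_o^2 - r_i^2)
r_o = 11 mm, r_i = 6 mm
A = 267.035 mm^2
sigma = F/A = 4753 / 267.035
sigma = 17.8 MPa


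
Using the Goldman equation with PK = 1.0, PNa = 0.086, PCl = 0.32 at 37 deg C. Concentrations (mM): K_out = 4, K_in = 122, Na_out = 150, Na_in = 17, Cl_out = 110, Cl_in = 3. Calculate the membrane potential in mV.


Vm = (RT/F)*ln((PK*Ko + PNa*Nao + PCl*Cli)/(PK*Ki + PNa*Nai + PCl*Clo))
Numer = 17.86, Denom = 158.662
Vm = -58.37 mV


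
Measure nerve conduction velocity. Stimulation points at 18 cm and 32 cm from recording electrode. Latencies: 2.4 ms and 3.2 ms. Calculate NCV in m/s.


Distance = (32 - 18) / 100 = 0.14 m
dt = (3.2 - 2.4) / 1000 = 8.0000e-04 s
NCV = dist / dt = 175 m/s


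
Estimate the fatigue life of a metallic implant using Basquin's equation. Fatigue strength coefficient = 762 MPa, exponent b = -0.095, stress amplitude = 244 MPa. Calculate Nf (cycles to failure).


sigma_a = sigma_f' * (2Nf)^b
2Nf = (sigma_a/sigma_f')^(1/b)
2Nf = (244/762)^(1/-0.095)
2Nf = 160675.22
Nf = 8.034e+04


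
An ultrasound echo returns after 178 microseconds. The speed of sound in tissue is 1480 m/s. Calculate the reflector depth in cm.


depth = c * t / 2
t = 178 us = 1.7800e-04 s
depth = 1480 * 1.7800e-04 / 2
depth = 0.13172 m = 13.172 cm


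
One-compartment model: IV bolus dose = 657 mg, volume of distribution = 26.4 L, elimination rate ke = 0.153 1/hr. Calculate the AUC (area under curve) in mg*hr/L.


C0 = Dose/Vd = 657/26.4 = 24.8864 mg/L
AUC = C0/ke = 24.8864/0.153
AUC = 162.7 mg*hr/L


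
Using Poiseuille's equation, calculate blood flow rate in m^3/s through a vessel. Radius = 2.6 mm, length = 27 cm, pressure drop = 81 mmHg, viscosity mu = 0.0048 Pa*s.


Q = pi*r^4*dP / (8*mu*L)
r = 0.0026 m, L = 0.27 m
dP = 81 mmHg = 10799.082 Pa
Q = 1.4953e-04 m^3/s


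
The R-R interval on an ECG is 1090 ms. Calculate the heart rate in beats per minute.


HR = 60 / RR_interval(s)
RR = 1090 ms = 1.09 s
HR = 60 / 1.09 = 55.05 bpm


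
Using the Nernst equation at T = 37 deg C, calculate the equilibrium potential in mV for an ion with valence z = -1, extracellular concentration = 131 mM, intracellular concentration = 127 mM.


E = (RT/(zF)) * ln(C_out/C_in)
T = 37 + 273.15 = 310.15 K
E = (8.314 * 310.15 / (-1 * 96485)) * ln(131/127)
E = -0.8288 mV


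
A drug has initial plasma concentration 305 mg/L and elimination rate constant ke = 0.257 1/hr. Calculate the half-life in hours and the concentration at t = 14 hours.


t_half = ln(2) / ke = 0.693147 / 0.257 = 2.697 hr
C(t) = C0 * exp(-ke*t) = 305 * exp(-0.257*14)
C(14) = 8.35 mg/L


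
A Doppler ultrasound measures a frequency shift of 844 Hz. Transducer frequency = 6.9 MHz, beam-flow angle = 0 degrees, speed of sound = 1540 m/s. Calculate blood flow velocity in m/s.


v = fd * c / (2 * f0 * cos(theta))
v = 844 * 1540 / (2 * 6.9000e+06 * cos(0))
v = 0.09419 m/s


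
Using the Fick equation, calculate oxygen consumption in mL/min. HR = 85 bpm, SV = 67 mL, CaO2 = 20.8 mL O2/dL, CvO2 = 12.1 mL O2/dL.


CO = HR*SV = 85*67/1000 = 5.695 L/min
a-v O2 diff = 20.8 - 12.1 = 8.7 mL/dL
VO2 = CO * (CaO2-CvO2) * 10 dL/L
VO2 = 5.695 * 8.7 * 10
VO2 = 495.5 mL/min


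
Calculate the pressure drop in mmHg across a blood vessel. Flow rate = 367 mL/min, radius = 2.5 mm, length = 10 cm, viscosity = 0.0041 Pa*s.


dP = 8*mu*L*Q / (pi*r^4)
Q = 367 mL/min = 6.11667e-06 m^3/s
dP = 163.485 Pa = 163.485 / 133.322 mmHg = 1.226 mmHg


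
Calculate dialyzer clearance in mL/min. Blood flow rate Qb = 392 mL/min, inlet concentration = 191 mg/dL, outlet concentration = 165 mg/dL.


K = Qb * (Cb_in - Cb_out) / Cb_in
K = 392 * (191 - 165) / 191
K = 53.36 mL/min


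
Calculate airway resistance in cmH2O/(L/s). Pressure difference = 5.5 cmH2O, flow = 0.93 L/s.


R = dP / flow
R = 5.5 / 0.93
R = 5.914 cmH2O/(L/s)


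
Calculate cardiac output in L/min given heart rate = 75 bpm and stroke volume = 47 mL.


CO = HR * SV
CO = 75 * 47 / 1000
CO = 3.525 L/min


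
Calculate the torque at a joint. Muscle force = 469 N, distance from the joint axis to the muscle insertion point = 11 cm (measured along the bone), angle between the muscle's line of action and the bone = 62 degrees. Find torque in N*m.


Torque = F * d * sin(theta)   (moment arm = d*sin(theta))
d = 11 cm = 0.11 m
Torque = 469 * 0.11 * sin(62)
Torque = 45.55 N*m


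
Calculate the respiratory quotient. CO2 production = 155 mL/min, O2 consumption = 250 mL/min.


RQ = VCO2 / VO2
RQ = 155 / 250
RQ = 0.62


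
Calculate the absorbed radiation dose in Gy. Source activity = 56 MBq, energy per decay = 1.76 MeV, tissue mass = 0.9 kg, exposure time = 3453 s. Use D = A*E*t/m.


A = 56 MBq = 5.6000e+07 Bq
E = 1.76 MeV = 2.81952e-13 J
D = A*E*t/m = 5.6000e+07*2.81952e-13*3453/0.9
D = 0.06058 Gy


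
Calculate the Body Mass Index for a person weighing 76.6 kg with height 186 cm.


BMI = weight / height^2
height = 186 cm = 1.86 m
BMI = 76.6 / 1.86^2
BMI = 22.14 kg/m^2


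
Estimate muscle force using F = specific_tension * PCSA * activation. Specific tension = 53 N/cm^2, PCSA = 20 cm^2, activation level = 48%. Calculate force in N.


F = sigma * PCSA * activation
F = 53 * 20 * 0.48
F = 508.8 N


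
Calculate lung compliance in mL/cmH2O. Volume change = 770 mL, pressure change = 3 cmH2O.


C = dV / dP
C = 770 / 3
C = 256.7 mL/cmH2O


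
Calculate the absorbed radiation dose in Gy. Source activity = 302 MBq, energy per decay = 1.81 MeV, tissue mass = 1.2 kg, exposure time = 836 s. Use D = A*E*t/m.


A = 302 MBq = 3.0200e+08 Bq
E = 1.81 MeV = 2.89962e-13 J
D = A*E*t/m = 3.0200e+08*2.89962e-13*836/1.2
D = 0.06101 Gy


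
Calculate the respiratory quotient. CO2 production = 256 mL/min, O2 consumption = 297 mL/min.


RQ = VCO2 / VO2
RQ = 256 / 297
RQ = 0.862


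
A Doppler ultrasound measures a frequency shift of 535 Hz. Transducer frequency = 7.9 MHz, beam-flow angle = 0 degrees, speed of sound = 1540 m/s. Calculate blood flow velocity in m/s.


v = fd * c / (2 * f0 * cos(theta))
v = 535 * 1540 / (2 * 7.9000e+06 * cos(0))
v = 0.05215 m/s


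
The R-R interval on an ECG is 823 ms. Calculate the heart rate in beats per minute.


HR = 60 / RR_interval(s)
RR = 823 ms = 0.823 s
HR = 60 / 0.823 = 72.9 bpm


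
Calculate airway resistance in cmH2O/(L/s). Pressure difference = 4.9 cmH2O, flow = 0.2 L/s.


R = dP / flow
R = 4.9 / 0.2
R = 24.5 cmH2O/(L/s)


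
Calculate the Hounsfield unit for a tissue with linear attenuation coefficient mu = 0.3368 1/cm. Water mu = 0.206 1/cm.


HU = ((mu_tissue - mu_water) / mu_water) * 1000
HU = ((0.3368 - 0.206) / 0.206) * 1000
HU = 635


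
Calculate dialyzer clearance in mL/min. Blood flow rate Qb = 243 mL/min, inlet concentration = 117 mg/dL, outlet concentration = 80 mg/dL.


K = Qb * (Cb_in - Cb_out) / Cb_in
K = 243 * (117 - 80) / 117
K = 76.85 mL/min


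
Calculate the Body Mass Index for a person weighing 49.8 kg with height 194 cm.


BMI = weight / height^2
height = 194 cm = 1.94 m
BMI = 49.8 / 1.94^2
BMI = 13.23 kg/m^2


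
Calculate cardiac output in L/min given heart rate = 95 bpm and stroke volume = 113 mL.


CO = HR * SV
CO = 95 * 113 / 1000
CO = 10.73 L/min


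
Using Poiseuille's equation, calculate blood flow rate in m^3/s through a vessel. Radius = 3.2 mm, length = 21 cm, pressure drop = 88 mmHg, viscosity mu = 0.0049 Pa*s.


Q = pi*r^4*dP / (8*mu*L)
r = 0.0032 m, L = 0.21 m
dP = 88 mmHg = 11732.336 Pa
Q = 4.6949e-04 m^3/s


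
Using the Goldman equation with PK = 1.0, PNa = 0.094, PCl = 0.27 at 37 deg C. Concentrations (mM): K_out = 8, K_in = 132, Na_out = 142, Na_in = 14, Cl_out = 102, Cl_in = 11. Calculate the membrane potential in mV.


Vm = (RT/F)*ln((PK*Ko + PNa*Nao + PCl*Cli)/(PK*Ki + PNa*Nai + PCl*Clo))
Numer = 24.318, Denom = 160.856
Vm = -50.49 mV


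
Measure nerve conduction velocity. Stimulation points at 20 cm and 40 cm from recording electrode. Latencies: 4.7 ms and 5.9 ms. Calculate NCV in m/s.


Distance = (40 - 20) / 100 = 0.2 m
dt = (5.9 - 4.7) / 1000 = 0.0012 s
NCV = dist / dt = 166.7 m/s


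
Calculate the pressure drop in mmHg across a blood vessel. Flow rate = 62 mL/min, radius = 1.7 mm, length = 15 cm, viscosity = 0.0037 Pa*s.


dP = 8*mu*L*Q / (pi*r^4)
Q = 62 mL/min = 1.03333e-06 m^3/s
dP = 174.854 Pa = 174.854 / 133.322 mmHg = 1.312 mmHg


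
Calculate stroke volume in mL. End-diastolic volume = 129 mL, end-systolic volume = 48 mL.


SV = EDV - ESV
SV = 129 - 48
SV = 81 mL


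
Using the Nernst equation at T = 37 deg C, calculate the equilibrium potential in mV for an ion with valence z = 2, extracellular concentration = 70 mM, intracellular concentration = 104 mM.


E = (RT/(zF)) * ln(C_out/C_in)
T = 37 + 273.15 = 310.15 K
E = (8.314 * 310.15 / (2 * 96485)) * ln(70/104)
E = -5.29 mV


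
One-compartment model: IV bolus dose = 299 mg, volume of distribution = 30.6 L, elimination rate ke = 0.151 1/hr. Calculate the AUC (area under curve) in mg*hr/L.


C0 = Dose/Vd = 299/30.6 = 9.77124 mg/L
AUC = C0/ke = 9.77124/0.151
AUC = 64.71 mg*hr/L


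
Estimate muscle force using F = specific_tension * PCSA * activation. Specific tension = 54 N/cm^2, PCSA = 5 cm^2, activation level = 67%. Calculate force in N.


F = sigma * PCSA * activation
F = 54 * 5 * 0.67
F = 180.9 N


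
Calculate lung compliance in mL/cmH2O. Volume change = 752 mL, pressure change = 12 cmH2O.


C = dV / dP
C = 752 / 12
C = 62.67 mL/cmH2O


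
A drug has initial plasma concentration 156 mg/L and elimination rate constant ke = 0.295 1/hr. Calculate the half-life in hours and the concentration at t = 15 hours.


t_half = ln(2) / ke = 0.693147 / 0.295 = 2.35 hr
C(t) = C0 * exp(-ke*t) = 156 * exp(-0.295*15)
C(15) = 1.868 mg/L


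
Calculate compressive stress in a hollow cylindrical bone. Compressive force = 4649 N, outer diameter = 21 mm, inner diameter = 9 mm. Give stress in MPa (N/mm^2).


A = pi*(r_o^2 - r_i^2)
r_o = 10.5 mm, r_i = 4.5 mm
A = 282.743 mm^2
sigma = F/A = 4649 / 282.743
sigma = 16.44 MPa


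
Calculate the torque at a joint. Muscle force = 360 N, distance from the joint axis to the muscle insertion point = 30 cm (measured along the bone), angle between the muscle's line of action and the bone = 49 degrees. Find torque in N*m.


Torque = F * d * sin(theta)   (moment arm = d*sin(theta))
d = 30 cm = 0.3 m
Torque = 360 * 0.3 * sin(49)
Torque = 81.51 N*m


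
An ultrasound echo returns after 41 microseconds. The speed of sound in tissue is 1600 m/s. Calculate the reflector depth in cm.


depth = c * t / 2
t = 41 us = 4.1000e-05 s
depth = 1600 * 4.1000e-05 / 2
depth = 0.0328 m = 3.28 cm


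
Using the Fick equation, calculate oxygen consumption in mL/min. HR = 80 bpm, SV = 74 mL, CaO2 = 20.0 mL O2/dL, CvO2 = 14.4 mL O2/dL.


CO = HR*SV = 80*74/1000 = 5.92 L/min
a-v O2 diff = 20.0 - 14.4 = 5.6 mL/dL
VO2 = CO * (CaO2-CvO2) * 10 dL/L
VO2 = 5.92 * 5.6 * 10
VO2 = 331.5 mL/min


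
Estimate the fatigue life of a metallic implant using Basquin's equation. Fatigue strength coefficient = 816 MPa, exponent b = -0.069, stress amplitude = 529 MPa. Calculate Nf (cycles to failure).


sigma_a = sigma_f' * (2Nf)^b
2Nf = (sigma_a/sigma_f')^(1/b)
2Nf = (529/816)^(1/-0.069)
2Nf = 534.60872
Nf = 267.3


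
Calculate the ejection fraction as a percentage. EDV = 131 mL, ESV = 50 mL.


SV = EDV - ESV = 131 - 50 = 81 mL
EF = SV/EDV * 100 = 81/131 * 100
EF = 61.83%


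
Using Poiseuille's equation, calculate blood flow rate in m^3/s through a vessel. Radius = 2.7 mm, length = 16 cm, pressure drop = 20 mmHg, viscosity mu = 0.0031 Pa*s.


Q = pi*r^4*dP / (8*mu*L)
r = 0.0027 m, L = 0.16 m
dP = 20 mmHg = 2666.44 Pa
Q = 1.1219e-04 m^3/s


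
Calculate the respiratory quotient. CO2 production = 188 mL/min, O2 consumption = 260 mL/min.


RQ = VCO2 / VO2
RQ = 188 / 260
RQ = 0.7231


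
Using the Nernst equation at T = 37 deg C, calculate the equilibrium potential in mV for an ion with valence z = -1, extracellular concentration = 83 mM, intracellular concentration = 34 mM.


E = (RT/(zF)) * ln(C_out/C_in)
T = 37 + 273.15 = 310.15 K
E = (8.314 * 310.15 / (-1 * 96485)) * ln(83/34)
E = -23.85 mV


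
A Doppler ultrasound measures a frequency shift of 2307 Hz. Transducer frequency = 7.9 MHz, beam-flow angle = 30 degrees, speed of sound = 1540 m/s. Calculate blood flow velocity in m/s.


v = fd * c / (2 * f0 * cos(theta))
v = 2307 * 1540 / (2 * 7.9000e+06 * cos(30))
v = 0.2596 m/s


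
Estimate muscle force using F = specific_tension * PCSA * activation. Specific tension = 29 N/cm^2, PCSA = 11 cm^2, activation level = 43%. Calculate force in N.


F = sigma * PCSA * activation
F = 29 * 11 * 0.43
F = 137.2 N


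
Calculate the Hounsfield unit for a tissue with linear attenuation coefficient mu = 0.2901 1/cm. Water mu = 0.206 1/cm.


HU = ((mu_tissue - mu_water) / mu_water) * 1000
HU = ((0.2901 - 0.206) / 0.206) * 1000
HU = 408.3


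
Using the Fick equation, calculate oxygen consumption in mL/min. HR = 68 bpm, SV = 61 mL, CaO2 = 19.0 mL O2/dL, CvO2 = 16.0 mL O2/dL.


CO = HR*SV = 68*61/1000 = 4.148 L/min
a-v O2 diff = 19.0 - 16.0 = 3 mL/dL
VO2 = CO * (CaO2-CvO2) * 10 dL/L
VO2 = 4.148 * 3 * 10
VO2 = 124.4 mL/min


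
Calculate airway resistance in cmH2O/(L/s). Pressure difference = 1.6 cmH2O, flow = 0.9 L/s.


R = dP / flow
R = 1.6 / 0.9
R = 1.778 cmH2O/(L/s)


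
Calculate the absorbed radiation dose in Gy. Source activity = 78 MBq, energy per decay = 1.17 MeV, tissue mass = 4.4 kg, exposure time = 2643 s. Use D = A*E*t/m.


A = 78 MBq = 7.8000e+07 Bq
E = 1.17 MeV = 1.87434e-13 J
D = A*E*t/m = 7.8000e+07*1.87434e-13*2643/4.4
D = 0.008782 Gy


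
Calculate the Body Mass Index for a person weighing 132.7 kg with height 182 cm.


BMI = weight / height^2
height = 182 cm = 1.82 m
BMI = 132.7 / 1.82^2
BMI = 40.06 kg/m^2


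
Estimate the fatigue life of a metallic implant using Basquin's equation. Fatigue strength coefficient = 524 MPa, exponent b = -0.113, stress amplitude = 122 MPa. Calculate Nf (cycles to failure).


sigma_a = sigma_f' * (2Nf)^b
2Nf = (sigma_a/sigma_f')^(1/b)
2Nf = (122/524)^(1/-0.113)
2Nf = 399500.49
Nf = 1.998e+05


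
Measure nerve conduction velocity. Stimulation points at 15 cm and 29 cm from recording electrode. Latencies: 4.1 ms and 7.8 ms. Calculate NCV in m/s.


Distance = (29 - 15) / 100 = 0.14 m
dt = (7.8 - 4.1) / 1000 = 0.0037 s
NCV = dist / dt = 37.84 m/s


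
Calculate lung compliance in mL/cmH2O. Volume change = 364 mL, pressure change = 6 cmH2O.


C = dV / dP
C = 364 / 6
C = 60.67 mL/cmH2O


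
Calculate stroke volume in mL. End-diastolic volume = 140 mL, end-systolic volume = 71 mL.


SV = EDV - ESV
SV = 140 - 71
SV = 69 mL


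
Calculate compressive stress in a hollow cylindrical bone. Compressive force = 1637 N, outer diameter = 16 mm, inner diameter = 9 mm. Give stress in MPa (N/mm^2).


A = pi*(r_o^2 - r_i^2)
r_o = 8 mm, r_i = 4.5 mm
A = 137.445 mm^2
sigma = F/A = 1637 / 137.445
sigma = 11.91 MPa


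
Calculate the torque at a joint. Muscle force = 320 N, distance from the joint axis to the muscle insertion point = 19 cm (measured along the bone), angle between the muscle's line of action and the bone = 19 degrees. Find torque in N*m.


Torque = F * d * sin(theta)   (moment arm = d*sin(theta))
d = 19 cm = 0.19 m
Torque = 320 * 0.19 * sin(19)
Torque = 19.79 N*m


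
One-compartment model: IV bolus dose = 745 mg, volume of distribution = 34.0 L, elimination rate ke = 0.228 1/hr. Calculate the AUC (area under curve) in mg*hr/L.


C0 = Dose/Vd = 745/34.0 = 21.9118 mg/L
AUC = C0/ke = 21.9118/0.228
AUC = 96.1 mg*hr/L


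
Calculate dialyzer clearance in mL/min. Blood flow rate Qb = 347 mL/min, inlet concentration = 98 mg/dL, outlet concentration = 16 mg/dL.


K = Qb * (Cb_in - Cb_out) / Cb_in
K = 347 * (98 - 16) / 98
K = 290.3 mL/min


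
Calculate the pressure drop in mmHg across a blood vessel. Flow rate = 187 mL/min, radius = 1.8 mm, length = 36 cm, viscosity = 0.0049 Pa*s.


dP = 8*mu*L*Q / (pi*r^4)
Q = 187 mL/min = 3.11667e-06 m^3/s
dP = 1333.64 Pa = 1333.64 / 133.322 mmHg = 10 mmHg


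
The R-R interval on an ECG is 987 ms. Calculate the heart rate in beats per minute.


HR = 60 / RR_interval(s)
RR = 987 ms = 0.987 s
HR = 60 / 0.987 = 60.79 bpm


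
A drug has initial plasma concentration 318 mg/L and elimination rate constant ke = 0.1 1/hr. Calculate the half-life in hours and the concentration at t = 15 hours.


t_half = ln(2) / ke = 0.693147 / 0.1 = 6.931 hr
C(t) = C0 * exp(-ke*t) = 318 * exp(-0.1*15)
C(15) = 70.96 mg/L


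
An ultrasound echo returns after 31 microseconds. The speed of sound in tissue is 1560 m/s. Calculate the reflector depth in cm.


depth = c * t / 2
t = 31 us = 3.1000e-05 s
depth = 1560 * 3.1000e-05 / 2
depth = 0.02418 m = 2.418 cm


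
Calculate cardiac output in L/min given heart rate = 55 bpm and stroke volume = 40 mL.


CO = HR * SV
CO = 55 * 40 / 1000
CO = 2.2 L/min


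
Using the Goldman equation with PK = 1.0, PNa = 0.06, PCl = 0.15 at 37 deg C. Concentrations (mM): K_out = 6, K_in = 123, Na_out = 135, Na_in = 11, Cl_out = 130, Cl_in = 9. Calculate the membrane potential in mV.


Vm = (RT/F)*ln((PK*Ko + PNa*Nao + PCl*Cli)/(PK*Ki + PNa*Nai + PCl*Clo))
Numer = 15.45, Denom = 143.16
Vm = -59.5 mV


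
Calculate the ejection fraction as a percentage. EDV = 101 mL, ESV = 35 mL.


SV = EDV - ESV = 101 - 35 = 66 mL
EF = SV/EDV * 100 = 66/101 * 100
EF = 65.35%


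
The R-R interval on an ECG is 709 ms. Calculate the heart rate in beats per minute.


HR = 60 / RR_interval(s)
RR = 709 ms = 0.709 s
HR = 60 / 0.709 = 84.63 bpm


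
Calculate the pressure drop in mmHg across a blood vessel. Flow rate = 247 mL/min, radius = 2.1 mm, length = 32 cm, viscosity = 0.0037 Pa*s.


dP = 8*mu*L*Q / (pi*r^4)
Q = 247 mL/min = 4.11667e-06 m^3/s
dP = 638.206 Pa = 638.206 / 133.322 mmHg = 4.787 mmHg


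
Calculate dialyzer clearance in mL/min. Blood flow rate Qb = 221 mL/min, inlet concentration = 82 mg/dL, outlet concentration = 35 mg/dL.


K = Qb * (Cb_in - Cb_out) / Cb_in
K = 221 * (82 - 35) / 82
K = 126.7 mL/min
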